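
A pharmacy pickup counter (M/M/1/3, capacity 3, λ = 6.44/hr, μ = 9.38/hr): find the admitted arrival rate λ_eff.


ρ = 0.6866; P_K = (1−ρ)ρ^3/(1−ρ^4) = 0.130413
λ_eff = λ(1 − P_K) = 6.44·(1 − 0.130413) = 6.44·0.869587 = 5.6001 /hr

Final: 5.6001 /hr


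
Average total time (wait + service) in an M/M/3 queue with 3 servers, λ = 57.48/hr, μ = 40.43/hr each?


a = 1.4217; ρ = 0.4739; P₀ = 0.230269
Lq = P₀·a^c·ρ/(c!(1−ρ)²) = 0.18884
Wq = Lq/λ = 0.18884/57.48 = 0.003285 hr
W = Wq + 1/μ = 0.003285 + 0.02473 = 0.02802 hr

Final: 0.02802 hr


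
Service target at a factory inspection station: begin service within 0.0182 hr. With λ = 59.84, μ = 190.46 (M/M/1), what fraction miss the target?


ρ = 59.84/190.46 = 0.3142
P(Wq > t) = ρ·e^{−(μ−λ)t} = 0.3142·e^{−2.3773}
= 0.3142·0.092802 = 0.029157

Final: 0.029157


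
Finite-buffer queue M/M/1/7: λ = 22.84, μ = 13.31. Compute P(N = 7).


ρ = λ/μ = 22.84/13.31 = 1.7160
P_K = (1−ρ)ρ^K/(1−ρ^(K+1)) = (-0.7160·43.815352)/(1 − 75.187276)
= -31.371924/-74.187276 = 0.422875

Final: 0.422875


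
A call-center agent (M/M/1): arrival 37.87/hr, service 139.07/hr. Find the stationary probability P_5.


ρ = 37.87/139.07 = 0.2723
P_n = (1−ρ)·ρ^n = (1 − 0.2723)·0.2723^5 = 0.7277·0.001497 = 0.001090

Final: 0.001090


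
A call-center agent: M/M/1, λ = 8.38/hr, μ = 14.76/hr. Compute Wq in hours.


ρ = 8.38/14.76 = 0.5678
Wq = ρ/(μ−λ) = 0.5678/(14.76 − 8.38) = 0.5678/6.38 = 0.08899 hr

Final: 0.08899 hr


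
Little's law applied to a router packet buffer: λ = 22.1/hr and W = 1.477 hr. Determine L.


L = λW = 22.1·1.477 = 32.6417

Final: 32.6417


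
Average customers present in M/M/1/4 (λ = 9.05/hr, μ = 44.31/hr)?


ρ = 9.05/44.31 = 0.2042
L = ρ[1 − (K+1)ρ^K + Kρ^(K+1)] / [(1−ρ)(1−ρ^(K+1))]
Numerator: 0.2042·(1 − 5·0.001740 + 4·0.0003554) = 0.202756
Denominator: (0.7958)·(0.999645) = 0.795474
L = 0.202756/0.795474 = 0.2549

Final: 0.2549


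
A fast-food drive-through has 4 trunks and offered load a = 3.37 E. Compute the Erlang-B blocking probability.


B(c,a) = (a^c/c!) / Σ_{k=0}^{c} a^k/k!
a^4/4! = 5.374132
Σ terms (k=0..4): 1.00000 + 3.37000 + 5.67845 + 6.37879 + 5.37413 = 21.801375
B = 5.374132/21.801375 = 0.246504

Final: 0.246504


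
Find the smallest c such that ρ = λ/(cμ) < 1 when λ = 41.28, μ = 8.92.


Stability requires cμ > λ ⇔ c > λ/μ.
λ/μ = 41.28/8.92 = 4.6278
Minimum integer c = ⌊4.6278⌋ + 1 = 5
Check: 5·8.92 = 44.60 > 41.28, while 4·8.92 = 35.68 ≤ 41.28

Final: 5 servers


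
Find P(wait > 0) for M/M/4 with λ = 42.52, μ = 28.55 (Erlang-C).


a = λ/μ = 1.4893; ρ = a/4 = 0.3723
P₀ = 0.223438 (from M/M/c formula)
C(c,a) = [a^c/(c!(1−ρ))]·P₀ = [4.91981/(24·0.6277)]·0.223438
= 0.32659·0.223438 = 0.072973

Final: 0.072973


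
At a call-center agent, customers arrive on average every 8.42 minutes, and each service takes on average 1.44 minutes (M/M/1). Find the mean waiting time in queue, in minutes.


λ = 60/8.42 = 7.1259 /hr
μ = 60/1.44 = 41.6667 /hr
ρ = λ/μ = 7.1259/41.6667 = 0.1710
Wq = ρ/(μ−λ) = 0.1710/(41.6667−7.1259) = 0.004951 hr
In minutes: 0.004951·60 = 0.2971 min

Final: 0.2971 min


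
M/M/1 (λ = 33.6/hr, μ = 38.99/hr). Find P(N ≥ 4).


ρ = 33.6/38.99 = 0.8618
P(N ≥ n) = ρ^n = 0.8618^4 = 0.551498

Final: 0.551498


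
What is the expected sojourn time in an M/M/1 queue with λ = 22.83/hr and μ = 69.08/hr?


W = 1/(μ−λ) = 1/(69.08 − 22.83) = 1/46.25 = 0.02162 hr

Final: 0.02162 hr


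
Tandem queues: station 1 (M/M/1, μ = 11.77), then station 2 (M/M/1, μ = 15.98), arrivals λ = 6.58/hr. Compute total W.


Each node sees arrival rate λ = 6.58/hr (tandem ⇒ throughput preserved).
W₁ = 1/(μ₁−λ) = 1/(11.77−6.58) = 0.19268 hr
W₂ = 1/(μ₂−λ) = 1/(15.98−6.58) = 0.10638 hr
W_total = W₁ + W₂ = 0.19268 + 0.10638 = 0.29906 hr

Final: 0.29906 hr


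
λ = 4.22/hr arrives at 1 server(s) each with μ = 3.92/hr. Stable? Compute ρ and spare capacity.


Total capacity cμ = 1·3.92 = 3.92/hr
ρ = λ/(cμ) = 4.22/3.92 = 1.0765
Stable ⇔ ρ < 1: NO
Spare capacity = cμ − λ = 3.92 − 4.22 = -0.30/hr

Final: ρ = 1.0765; unstable; margin = -0.30/hr


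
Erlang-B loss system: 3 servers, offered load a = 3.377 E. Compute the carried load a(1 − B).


B(3,3.377) = 0.389062 (Erlang-B)
Carried load = a(1 − B) = 3.377·(1 − 0.389062) = 3.377·0.610938 = 2.0631 E

Final: 2.0631 Erlangs


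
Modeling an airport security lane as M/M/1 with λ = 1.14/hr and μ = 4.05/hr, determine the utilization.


ρ = λ/μ = 1.14/4.05 = 0.2815

Final: 0.2815


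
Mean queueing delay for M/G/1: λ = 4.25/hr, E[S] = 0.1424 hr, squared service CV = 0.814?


ρ = λ·E[S] = 4.25·0.1424 = 0.6052
E[S²] = E[S]²(1+C_s²) = 0.1424²·(1+0.814) = 0.036784
Wq = λ·E[S²]/(2(1−ρ)) = 4.25·0.036784/(2·0.3948) = 0.19799 hr

Final: 0.19799 hr


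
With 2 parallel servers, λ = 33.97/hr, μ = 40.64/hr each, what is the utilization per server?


ρ = λ/(cμ) = 33.97/(2·40.64) = 33.97/81.28 = 0.4179

Final: 0.4179


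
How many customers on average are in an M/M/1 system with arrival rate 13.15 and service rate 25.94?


ρ = λ/μ = 13.15/25.94 = 0.5069
L = ρ/(1−ρ) = 0.5069/(1 − 0.5069) = 0.5069/0.4931 = 1.0281

Final: 1.0281


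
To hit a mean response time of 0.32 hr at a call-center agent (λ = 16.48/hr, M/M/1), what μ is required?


W = 1/(μ−λ) ⇒ μ − λ = 1/W = 1/0.32 = 3.1250
μ = λ + 1/W = 16.48 + 3.1250 = 19.6050 per hr

Final: 19.6050 /hr


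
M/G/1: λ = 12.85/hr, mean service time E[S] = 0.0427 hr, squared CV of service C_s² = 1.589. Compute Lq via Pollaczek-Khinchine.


ρ = λ·E[S] = 12.85·0.0427 = 0.5487
Lq = ρ²(1+C_s²)/(2(1−ρ)) = 0.3011·(1+1.589)/(2·0.4513)
= 0.3011·2.5890/0.9026 = 0.86356

Final: 0.86356


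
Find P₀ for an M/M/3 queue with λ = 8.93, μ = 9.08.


a = λ/μ = 8.93/9.08 = 0.9835; ρ = a/c = 0.3278
Σ_{k=0}^{2} a^k/k! (terms k=0..2) = 1.00000 + 0.98348 + 0.48362 = 2.46710
Tail: a^3/(3!(1−ρ)) = 0.95125/(6·0.6722) = 0.23587
P₀ = 1/(2.46710 + 0.23587) = 1/2.70296 = 0.369964

Final: 0.369964


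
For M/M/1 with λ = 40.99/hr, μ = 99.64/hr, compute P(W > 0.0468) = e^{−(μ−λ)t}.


W ~ Exponential(μ−λ) for M/M/1.
μ − λ = 99.64 − 40.99 = 58.6500
P(W > t) = e^{−(μ−λ)t} = e^{−2.7448} = 0.064260

Final: 0.064260


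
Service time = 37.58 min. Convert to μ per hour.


μ = 1/(service time) in consistent units.
1 hour = 60 min, so μ = 60/37.58 = 1.5966 per hour

Final: 1.5966 /hr


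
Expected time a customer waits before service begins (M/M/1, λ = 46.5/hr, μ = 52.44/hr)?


ρ = 46.5/52.44 = 0.8867
Wq = ρ/(μ−λ) = 0.8867/(52.44 − 46.5) = 0.8867/5.94 = 0.1493 hr

Final: 0.1493 hr


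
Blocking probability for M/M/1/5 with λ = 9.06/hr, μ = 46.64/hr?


ρ = λ/μ = 9.06/46.64 = 0.1943
P_K = (1−ρ)ρ^K/(1−ρ^(K+1)) = (0.8057·0.0002766)/(1 − 0.00005373)
= 0.0002229/0.999946 = 0.0002229

Final: 0.0002229


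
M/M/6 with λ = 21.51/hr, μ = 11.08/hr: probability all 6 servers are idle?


a = λ/μ = 21.51/11.08 = 1.9413; ρ = a/c = 0.3236
Σ_{k=0}^{5} a^k/k! (terms k=0..5) = 1.00000 + 1.94134 + 1.88439 + 1.21941 + 0.59182 + 0.22979 = 6.86675
Tail: a^6/(6!(1−ρ)) = 53.53082/(720·0.6764) = 0.10991
P₀ = 1/(6.86675 + 0.10991) = 1/6.97666 = 0.143335

Final: 0.143335


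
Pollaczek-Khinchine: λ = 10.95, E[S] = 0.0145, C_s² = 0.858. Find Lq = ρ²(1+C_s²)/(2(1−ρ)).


ρ = λ·E[S] = 10.95·0.0145 = 0.1588
Lq = ρ²(1+C_s²)/(2(1−ρ)) = 0.02521·(1+0.858)/(2·0.8412)
= 0.02521·1.8580/1.6825 = 0.02784

Final: 0.02784


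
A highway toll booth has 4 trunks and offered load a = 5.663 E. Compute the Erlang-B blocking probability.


B(c,a) = (a^c/c!) / Σ_{k=0}^{c} a^k/k!
a^4/4! = 42.852386
Σ terms (k=0..4): 1.00000 + 5.66300 + 16.03478 + 30.26833 + 42.85239 = 95.818498
B = 42.852386/95.818498 = 0.447225

Final: 0.447225


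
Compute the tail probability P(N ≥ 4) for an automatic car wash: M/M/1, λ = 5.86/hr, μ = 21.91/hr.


ρ = 5.86/21.91 = 0.2675
P(N ≥ n) = ρ^n = 0.2675^4 = 0.005117

Final: 0.005117


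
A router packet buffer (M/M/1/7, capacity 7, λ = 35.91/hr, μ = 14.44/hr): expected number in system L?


ρ = 35.91/14.44 = 2.4868
L = ρ[1 − (K+1)ρ^K + Kρ^(K+1)] / [(1−ρ)(1−ρ^(K+1))]
Numerator: 2.4868·(1 − 8·588.216880 + 7·1462.802504) = 13764.378822
Denominator: (-1.4868)·(-1461.802504) = 2173.469513
L = 13764.378822/2173.469513 = 6.3329

Final: 6.3329


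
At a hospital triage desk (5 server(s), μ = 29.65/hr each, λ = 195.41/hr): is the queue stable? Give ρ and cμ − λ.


Total capacity cμ = 5·29.65 = 148.25/hr
ρ = λ/(cμ) = 195.41/148.25 = 1.3181
Stable ⇔ ρ < 1: NO
Spare capacity = cμ − λ = 148.25 − 195.41 = -47.16/hr

Final: ρ = 1.3181; unstable; margin = -47.16/hr


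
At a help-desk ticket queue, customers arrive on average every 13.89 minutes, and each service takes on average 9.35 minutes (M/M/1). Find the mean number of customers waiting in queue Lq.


λ = 60/13.89 = 4.3197 /hr
μ = 60/9.35 = 6.4171 /hr
ρ = λ/μ = 4.3197/6.4171 = 0.6731
Lq = ρ²/(1−ρ) = 0.4531/0.3269 = 1.3863

Final: 1.3863


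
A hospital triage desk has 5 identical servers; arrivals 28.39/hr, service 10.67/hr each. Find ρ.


ρ = λ/(cμ) = 28.39/(5·10.67) = 28.39/53.35 = 0.5321

Final: 0.5321


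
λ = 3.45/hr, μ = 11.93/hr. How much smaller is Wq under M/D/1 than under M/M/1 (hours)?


ρ = 3.45/11.93 = 0.2892
Wq(M/M/1) = ρ/(μ−λ) = 0.2892/8.48 = 0.03410 hr
Wq(M/D/1) = ρ/(2(μ−λ)) = 0.01705 hr
Savings = 0.03410 − 0.01705 = 0.01705 hr

Final: 0.01705 hr


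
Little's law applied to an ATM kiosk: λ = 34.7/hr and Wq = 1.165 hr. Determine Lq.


Lq = λWq = 34.7·1.165 = 40.4255

Final: 40.4255


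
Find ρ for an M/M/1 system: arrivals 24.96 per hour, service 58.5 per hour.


ρ = λ/μ = 24.96/58.5 = 0.4267

Final: 0.4267


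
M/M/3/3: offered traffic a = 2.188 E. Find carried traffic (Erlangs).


B(3,2.188) = 0.238252 (Erlang-B)
Carried load = a(1 − B) = 2.188·(1 − 0.238252) = 2.188·0.761748 = 1.6667 E

Final: 1.6667 Erlangs


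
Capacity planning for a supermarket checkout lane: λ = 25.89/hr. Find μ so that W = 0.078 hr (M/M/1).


W = 1/(μ−λ) ⇒ μ − λ = 1/W = 1/0.078 = 12.8205
μ = λ + 1/W = 25.89 + 12.8205 = 38.7105 per hr

Final: 38.7105 /hr


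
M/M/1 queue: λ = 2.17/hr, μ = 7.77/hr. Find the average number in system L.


ρ = λ/μ = 2.17/7.77 = 0.2793
L = ρ/(1−ρ) = 0.2793/(1 − 0.2793) = 0.2793/0.7207 = 0.3875

Final: 0.3875


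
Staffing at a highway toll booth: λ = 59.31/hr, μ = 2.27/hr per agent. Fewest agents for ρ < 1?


Stability requires cμ > λ ⇔ c > λ/μ.
λ/μ = 59.31/2.27 = 26.1278
Minimum integer c = ⌊26.1278⌋ + 1 = 27
Check: 27·2.27 = 61.29 > 59.31, while 26·2.27 = 59.02 ≤ 59.31

Final: 27 servers


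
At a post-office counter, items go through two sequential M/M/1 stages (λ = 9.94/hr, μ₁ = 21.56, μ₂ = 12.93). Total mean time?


Each node sees arrival rate λ = 9.94/hr (tandem ⇒ throughput preserved).
W₁ = 1/(μ₁−λ) = 1/(21.56−9.94) = 0.08606 hr
W₂ = 1/(μ₂−λ) = 1/(12.93−9.94) = 0.33445 hr
W_total = W₁ + W₂ = 0.08606 + 0.33445 = 0.42051 hr

Final: 0.42051 hr


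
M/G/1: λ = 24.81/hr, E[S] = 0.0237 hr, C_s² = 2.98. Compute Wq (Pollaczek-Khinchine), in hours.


ρ = λ·E[S] = 24.81·0.0237 = 0.5880
E[S²] = E[S]²(1+C_s²) = 0.0237²·(1+2.98) = 0.002236
Wq = λ·E[S²]/(2(1−ρ)) = 24.81·0.002236/(2·0.4120) = 0.06731 hr

Final: 0.06731 hr


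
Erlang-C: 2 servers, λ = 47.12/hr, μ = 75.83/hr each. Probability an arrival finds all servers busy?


a = λ/μ = 0.6214; ρ = a/2 = 0.3107
P₀ = 0.525908 (from M/M/c formula)
C(c,a) = [a^c/(c!(1−ρ))]·P₀ = [0.38613/(2·0.6893)]·0.525908
= 0.28008·0.525908 = 0.147298

Final: 0.147298


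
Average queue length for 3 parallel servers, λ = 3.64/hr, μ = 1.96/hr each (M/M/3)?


a = λ/μ = 1.8571; ρ = a/3 = 0.6190
P₀ = 0.135429
Lq = P₀·a^c·ρ / (c!·(1−ρ)²) = 0.135429·6.40525·0.6190/(6·0.14512)
= 0.61671

Final: 0.61671


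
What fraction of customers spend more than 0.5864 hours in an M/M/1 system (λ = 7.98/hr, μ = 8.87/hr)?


W ~ Exponential(μ−λ) for M/M/1.
μ − λ = 8.87 − 7.98 = 0.8900
P(W > t) = e^{−(μ−λ)t} = e^{−0.5219} = 0.593394

Final: 0.593394


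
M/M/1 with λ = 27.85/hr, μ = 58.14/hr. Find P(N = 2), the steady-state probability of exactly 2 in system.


ρ = 27.85/58.14 = 0.4790
P_n = (1−ρ)·ρ^n = (1 − 0.4790)·0.4790^2 = 0.5210·0.229456 = 0.119543

Final: 0.119543


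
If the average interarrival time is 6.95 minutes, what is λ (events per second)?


λ = 1/(interarrival time) in consistent units.
1 second = 0.0166667 min, so λ = 0.0166667/6.95 = 0.002398 per second

Final: 0.002398 /sec


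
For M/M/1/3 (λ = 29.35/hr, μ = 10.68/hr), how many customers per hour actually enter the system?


ρ = 2.7481; P_K = (1−ρ)ρ^3/(1−ρ^4) = 0.647468
λ_eff = λ(1 − P_K) = 29.35·(1 − 0.647468) = 29.35·0.352532 = 10.3468 /hr

Final: 10.3468 /hr


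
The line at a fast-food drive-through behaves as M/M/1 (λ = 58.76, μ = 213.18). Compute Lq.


ρ = 58.76/213.18 = 0.2756
Lq = ρ²/(1−ρ) = 0.07597/0.7244 = 0.1049

Final: 0.1049


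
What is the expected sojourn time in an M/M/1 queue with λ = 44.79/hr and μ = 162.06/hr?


W = 1/(μ−λ) = 1/(162.06 − 44.79) = 1/117.27 = 0.008527 hr

Final: 0.008527 hr


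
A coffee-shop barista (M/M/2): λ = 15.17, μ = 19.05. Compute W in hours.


a = 0.7963; ρ = 0.3982; P₀ = 0.430449
Lq = P₀·a^c·ρ/(c!(1−ρ)²) = 0.15003
Wq = Lq/λ = 0.15003/15.17 = 0.009890 hr
W = Wq + 1/μ = 0.009890 + 0.05249 = 0.06238 hr

Final: 0.06238 hr


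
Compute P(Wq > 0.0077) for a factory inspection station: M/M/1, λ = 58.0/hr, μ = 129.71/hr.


ρ = 58.0/129.71 = 0.4472
P(Wq > t) = ρ·e^{−(μ−λ)t} = 0.4472·e^{−0.5522}
= 0.4472·0.575701 = 0.257425

Final: 0.257425


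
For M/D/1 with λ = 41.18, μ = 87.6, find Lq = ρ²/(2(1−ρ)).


ρ = 41.18/87.6 = 0.4701
M/D/1: Lq = ρ²/(2(1−ρ)) = 0.2210/(2·0.5299) = 0.20851

Final: 0.20851


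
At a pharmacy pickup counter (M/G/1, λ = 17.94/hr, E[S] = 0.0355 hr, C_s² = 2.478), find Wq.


ρ = λ·E[S] = 17.94·0.0355 = 0.6369
E[S²] = E[S]²(1+C_s²) = 0.0355²·(1+2.478) = 0.004383
Wq = λ·E[S²]/(2(1−ρ)) = 17.94·0.004383/(2·0.3631) = 0.10827 hr

Final: 0.10827 hr


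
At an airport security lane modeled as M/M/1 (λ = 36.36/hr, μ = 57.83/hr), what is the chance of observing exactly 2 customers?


ρ = 36.36/57.83 = 0.6287
P_n = (1−ρ)·ρ^n = (1 − 0.6287)·0.6287^2 = 0.3713·0.395313 = 0.146764

Final: 0.146764


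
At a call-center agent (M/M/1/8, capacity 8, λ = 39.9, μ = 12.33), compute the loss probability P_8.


ρ = λ/μ = 39.9/12.33 = 3.2360
P_K = (1−ρ)ρ^K/(1−ρ^(K+1)) = (-2.2360·12024.819131)/(1 − 38912.431737)
= -26887.612606/-38911.431737 = 0.690995

Final: 0.690995


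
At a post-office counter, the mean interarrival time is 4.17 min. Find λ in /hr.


λ = 1/(interarrival time) in consistent units.
1 hour = 60 min, so λ = 60/4.17 = 14.3885 per hour

Final: 14.3885 /hr


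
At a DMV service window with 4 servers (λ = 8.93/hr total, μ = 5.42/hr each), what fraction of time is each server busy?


ρ = λ/(cμ) = 8.93/(4·5.42) = 8.93/21.68 = 0.4119

Final: 0.4119


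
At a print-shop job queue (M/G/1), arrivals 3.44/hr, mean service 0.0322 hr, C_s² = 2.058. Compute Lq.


ρ = λ·E[S] = 3.44·0.0322 = 0.1108
Lq = ρ²(1+C_s²)/(2(1−ρ)) = 0.01227·(1+2.058)/(2·0.8892)
= 0.01227·3.0580/1.7785 = 0.02110

Final: 0.02110


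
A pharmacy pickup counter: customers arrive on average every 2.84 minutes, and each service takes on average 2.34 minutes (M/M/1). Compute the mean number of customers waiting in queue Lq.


λ = 60/2.84 = 21.1268 /hr
μ = 60/2.34 = 25.6410 /hr
ρ = λ/μ = 21.1268/25.6410 = 0.8239
Lq = ρ²/(1−ρ) = 0.6789/0.1761 = 3.8561

Final: 3.8561


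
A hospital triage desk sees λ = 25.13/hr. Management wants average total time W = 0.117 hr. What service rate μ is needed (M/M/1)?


W = 1/(μ−λ) ⇒ μ − λ = 1/W = 1/0.117 = 8.5470
μ = λ + 1/W = 25.13 + 8.5470 = 33.6770 per hr

Final: 33.6770 /hr


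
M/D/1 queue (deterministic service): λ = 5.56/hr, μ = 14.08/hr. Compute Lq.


ρ = 5.56/14.08 = 0.3949
M/D/1: Lq = ρ²/(2(1−ρ)) = 0.1559/(2·0.6051) = 0.12885

Final: 0.12885


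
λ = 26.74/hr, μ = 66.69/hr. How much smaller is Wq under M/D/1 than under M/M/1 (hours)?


ρ = 26.74/66.69 = 0.4010
Wq(M/M/1) = ρ/(μ−λ) = 0.4010/39.95 = 0.01004 hr
Wq(M/D/1) = ρ/(2(μ−λ)) = 0.005018 hr
Savings = 0.01004 − 0.005018 = 0.005018 hr

Final: 0.005018 hr


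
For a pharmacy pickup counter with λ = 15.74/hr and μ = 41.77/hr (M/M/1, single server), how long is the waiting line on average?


ρ = 15.74/41.77 = 0.3768
Lq = ρ²/(1−ρ) = 0.1420/0.6232 = 0.2279

Final: 0.2279


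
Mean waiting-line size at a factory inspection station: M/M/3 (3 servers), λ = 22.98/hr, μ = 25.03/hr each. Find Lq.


a = λ/μ = 0.9181; ρ = a/3 = 0.3060
P₀ = 0.395976
Lq = P₀·a^c·ρ / (c!·(1−ρ)²) = 0.395976·0.77387·0.3060/(6·0.48159)
= 0.03245

Final: 0.03245


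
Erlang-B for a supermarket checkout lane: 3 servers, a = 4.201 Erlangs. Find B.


B(c,a) = (a^c/c!) / Σ_{k=0}^{c} a^k/k!
a^3/3! = 12.356822
Σ terms (k=0..3): 1.00000 + 4.20100 + 8.82420 + 12.35682 = 26.382023
B = 12.356822/26.382023 = 0.468380

Final: 0.468380


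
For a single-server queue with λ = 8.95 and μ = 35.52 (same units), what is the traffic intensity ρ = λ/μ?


ρ = λ/μ = 8.95/35.52 = 0.2520

Final: 0.2520


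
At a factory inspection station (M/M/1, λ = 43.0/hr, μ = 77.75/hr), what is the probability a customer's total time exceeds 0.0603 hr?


W ~ Exponential(μ−λ) for M/M/1.
μ − λ = 77.75 − 43.0 = 34.7500
P(W > t) = e^{−(μ−λ)t} = e^{−2.0954} = 0.123018

Final: 0.123018


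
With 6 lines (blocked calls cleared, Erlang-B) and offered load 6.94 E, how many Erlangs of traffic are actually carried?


B(6,6.94) = 0.327569 (Erlang-B)
Carried load = a(1 − B) = 6.94·(1 − 0.327569) = 6.94·0.672431 = 4.6667 E

Final: 4.6667 Erlangs


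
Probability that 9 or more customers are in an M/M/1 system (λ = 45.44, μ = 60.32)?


ρ = 45.44/60.32 = 0.7533
P(N ≥ n) = ρ^n = 0.7533^9 = 0.078126

Final: 0.078126


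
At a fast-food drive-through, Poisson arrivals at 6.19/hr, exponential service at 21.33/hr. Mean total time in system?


W = 1/(μ−λ) = 1/(21.33 − 6.19) = 1/15.14 = 0.06605 hr

Final: 0.06605 hr


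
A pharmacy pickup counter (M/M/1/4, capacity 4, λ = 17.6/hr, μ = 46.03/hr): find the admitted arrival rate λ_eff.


ρ = 0.3824; P_K = (1−ρ)ρ^4/(1−ρ^5) = 0.013310
λ_eff = λ(1 − P_K) = 17.6·(1 − 0.013310) = 17.6·0.986690 = 17.3657 /hr

Final: 17.3657 /hr


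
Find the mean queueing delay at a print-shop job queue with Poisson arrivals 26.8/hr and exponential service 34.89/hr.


ρ = 26.8/34.89 = 0.7681
Wq = ρ/(μ−λ) = 0.7681/(34.89 − 26.8) = 0.7681/8.09 = 0.09495 hr

Final: 0.09495 hr


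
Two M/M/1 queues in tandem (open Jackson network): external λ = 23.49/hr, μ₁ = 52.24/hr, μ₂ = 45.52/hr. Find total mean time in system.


Each node sees arrival rate λ = 23.49/hr (tandem ⇒ throughput preserved).
W₁ = 1/(μ₁−λ) = 1/(52.24−23.49) = 0.03478 hr
W₂ = 1/(μ₂−λ) = 1/(45.52−23.49) = 0.04539 hr
W_total = W₁ + W₂ = 0.03478 + 0.04539 = 0.08018 hr

Final: 0.08018 hr


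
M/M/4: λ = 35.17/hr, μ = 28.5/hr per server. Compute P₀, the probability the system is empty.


a = λ/μ = 35.17/28.5 = 1.2340; ρ = a/c = 0.3085
Σ_{k=0}^{3} a^k/k! (terms k=0..3) = 1.00000 + 1.23404 + 0.76142 + 0.31321 = 3.30866
Tail: a^4/(4!(1−ρ)) = 2.31905/(24·0.6915) = 0.13974
P₀ = 1/(3.30866 + 0.13974) = 1/3.44840 = 0.289990

Final: 0.289990


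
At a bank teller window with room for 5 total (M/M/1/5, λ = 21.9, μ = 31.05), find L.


ρ = 21.9/31.05 = 0.7053
L = ρ[1 − (K+1)ρ^K + Kρ^(K+1)] / [(1−ρ)(1−ρ^(K+1))]
Numerator: 0.7053·(1 − 6·0.174547 + 5·0.123110) = 0.400809
Denominator: (0.2947)·(0.876890) = 0.258407
L = 0.400809/0.258407 = 1.5511

Final: 1.5511


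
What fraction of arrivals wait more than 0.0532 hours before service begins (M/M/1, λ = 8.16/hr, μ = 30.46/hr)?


ρ = 8.16/30.46 = 0.2679
P(Wq > t) = ρ·e^{−(μ−λ)t} = 0.2679·e^{−1.1864}
= 0.2679·0.305331 = 0.081796

Final: 0.081796


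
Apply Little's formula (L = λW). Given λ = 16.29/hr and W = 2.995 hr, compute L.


L = λW = 16.29·2.995 = 48.7886

Final: 48.7886


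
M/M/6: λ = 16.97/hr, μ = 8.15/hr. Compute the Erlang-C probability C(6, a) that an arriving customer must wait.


a = λ/μ = 2.0822; ρ = a/6 = 0.3470
P₀ = 0.124419 (from M/M/c formula)
C(c,a) = [a^c/(c!(1−ρ))]·P₀ = [81.49771/(720·0.6530)]·0.124419
= 0.17335·0.124419 = 0.021568

Final: 0.021568


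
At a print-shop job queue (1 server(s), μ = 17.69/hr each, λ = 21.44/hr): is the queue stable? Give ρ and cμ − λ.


Total capacity cμ = 1·17.69 = 17.69/hr
ρ = λ/(cμ) = 21.44/17.69 = 1.2120
Stable ⇔ ρ < 1: NO
Spare capacity = cμ − λ = 17.69 − 21.44 = -3.75/hr

Final: ρ = 1.2120; unstable; margin = -3.75/hr


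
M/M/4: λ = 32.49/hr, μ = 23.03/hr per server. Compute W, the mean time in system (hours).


a = 1.4108; ρ = 0.3527; P₀ = 0.242198
Lq = P₀·a^c·ρ/(c!(1−ρ)²) = 0.03365
Wq = Lq/λ = 0.03365/32.49 = 0.001036 hr
W = Wq + 1/μ = 0.001036 + 0.04342 = 0.04446 hr

Final: 0.04446 hr


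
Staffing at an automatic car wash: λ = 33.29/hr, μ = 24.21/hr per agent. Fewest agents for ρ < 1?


Stability requires cμ > λ ⇔ c > λ/μ.
λ/μ = 33.29/24.21 = 1.3751
Minimum integer c = ⌊1.3751⌋ + 1 = 2
Check: 2·24.21 = 48.42 > 33.29, while 1·24.21 = 24.21 ≤ 33.29

Final: 2 servers


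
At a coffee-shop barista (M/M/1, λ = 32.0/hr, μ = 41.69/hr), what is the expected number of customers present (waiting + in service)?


ρ = λ/μ = 32.0/41.69 = 0.7676
L = ρ/(1−ρ) = 0.7676/(1 − 0.7676) = 0.7676/0.2324 = 3.3024

Final: 3.3024


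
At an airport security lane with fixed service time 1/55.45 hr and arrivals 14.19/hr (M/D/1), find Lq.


ρ = 14.19/55.45 = 0.2559
M/D/1: Lq = ρ²/(2(1−ρ)) = 0.06549/(2·0.7441) = 0.04401

Final: 0.04401


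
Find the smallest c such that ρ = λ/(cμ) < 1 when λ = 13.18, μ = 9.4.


Stability requires cμ > λ ⇔ c > λ/μ.
λ/μ = 13.18/9.4 = 1.4021
Minimum integer c = ⌊1.4021⌋ + 1 = 2
Check: 2·9.4 = 18.80 > 13.18, while 1·9.4 = 9.40 ≤ 13.18

Final: 2 servers


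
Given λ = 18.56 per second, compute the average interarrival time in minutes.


Mean interarrival time = 1/λ = 1/18.56 second = 0.05388 second
In minutes: 0.05388 × 0.0166667 = 0.0008980 min

Final: 0.0008980 min


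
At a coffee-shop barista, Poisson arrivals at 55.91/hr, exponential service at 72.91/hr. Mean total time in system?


W = 1/(μ−λ) = 1/(72.91 − 55.91) = 1/17.00 = 0.05882 hr

Final: 0.05882 hr


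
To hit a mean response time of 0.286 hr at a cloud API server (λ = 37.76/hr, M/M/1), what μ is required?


W = 1/(μ−λ) ⇒ μ − λ = 1/W = 1/0.286 = 3.4965
μ = λ + 1/W = 37.76 + 3.4965 = 41.2565 per hr

Final: 41.2565 /hr


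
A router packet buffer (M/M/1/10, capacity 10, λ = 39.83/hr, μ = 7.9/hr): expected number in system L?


ρ = 39.83/7.9 = 5.0418
L = ρ[1 − (K+1)ρ^K + Kρ^(K+1)] / [(1−ρ)(1−ρ^(K+1))]
Numerator: 5.0418·(1 − 11·10612853.058320 + 10·53507587.001633) = 2109147168.625139
Denominator: (-4.0418)·(-53507586.001633) = 216265471.016728
L = 2109147168.625139/216265471.016728 = 9.7526

Final: 9.7526


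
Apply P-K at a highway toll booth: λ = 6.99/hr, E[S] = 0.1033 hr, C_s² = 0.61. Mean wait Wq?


ρ = λ·E[S] = 6.99·0.1033 = 0.7221
E[S²] = E[S]²(1+C_s²) = 0.1033²·(1+0.61) = 0.017180
Wq = λ·E[S²]/(2(1−ρ)) = 6.99·0.017180/(2·0.2779) = 0.21604 hr

Final: 0.21604 hr


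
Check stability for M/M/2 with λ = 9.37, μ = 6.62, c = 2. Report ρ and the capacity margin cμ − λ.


Total capacity cμ = 2·6.62 = 13.24/hr
ρ = λ/(cμ) = 9.37/13.24 = 0.7077
Stable ⇔ ρ < 1: YES
Spare capacity = cμ − λ = 13.24 − 9.37 = 3.87/hr

Final: ρ = 0.7077; stable; margin = 3.87/hr


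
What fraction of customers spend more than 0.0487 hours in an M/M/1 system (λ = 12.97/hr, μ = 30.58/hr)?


W ~ Exponential(μ−λ) for M/M/1.
μ − λ = 30.58 − 12.97 = 17.6100
P(W > t) = e^{−(μ−λ)t} = e^{−0.8576} = 0.424176

Final: 0.424176


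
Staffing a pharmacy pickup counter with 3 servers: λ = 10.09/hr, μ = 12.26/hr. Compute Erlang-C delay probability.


a = λ/μ = 0.8230; ρ = a/3 = 0.2743
P₀ = 0.436739 (from M/M/c formula)
C(c,a) = [a^c/(c!(1−ρ))]·P₀ = [0.55745/(6·0.7257)]·0.436739
= 0.12803·0.436739 = 0.055916

Final: 0.055916


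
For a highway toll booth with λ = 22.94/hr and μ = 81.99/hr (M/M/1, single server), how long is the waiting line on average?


ρ = 22.94/81.99 = 0.2798
Lq = ρ²/(1−ρ) = 0.07828/0.7202 = 0.1087

Final: 0.1087


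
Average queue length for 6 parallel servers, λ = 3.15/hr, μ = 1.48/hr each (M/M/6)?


a = λ/μ = 2.1284; ρ = a/6 = 0.3547
P₀ = 0.118773
Lq = P₀·a^c·ρ / (c!·(1−ρ)²) = 0.118773·92.95934·0.3547/(720·0.41637)
= 0.01306

Final: 0.01306


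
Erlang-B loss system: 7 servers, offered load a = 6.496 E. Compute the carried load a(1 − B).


B(7,6.496) = 0.217109 (Erlang-B)
Carried load = a(1 − B) = 6.496·(1 − 0.217109) = 6.496·0.782891 = 5.0857 E

Final: 5.0857 Erlangs


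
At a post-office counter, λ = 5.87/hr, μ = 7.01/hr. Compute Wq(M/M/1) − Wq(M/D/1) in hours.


ρ = 5.87/7.01 = 0.8374
Wq(M/M/1) = ρ/(μ−λ) = 0.8374/1.14 = 0.73454 hr
Wq(M/D/1) = ρ/(2(μ−λ)) = 0.36727 hr
Savings = 0.73454 − 0.36727 = 0.36727 hr

Final: 0.36727 hr


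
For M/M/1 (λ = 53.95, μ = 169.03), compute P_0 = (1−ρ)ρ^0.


ρ = 53.95/169.03 = 0.3192
P_n = (1−ρ)·ρ^n = (1 − 0.3192)·0.3192^0 = 0.6808·1.000000 = 0.680826

Final: 0.680826


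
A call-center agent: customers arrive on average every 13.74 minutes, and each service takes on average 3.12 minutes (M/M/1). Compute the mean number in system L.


λ = 60/13.74 = 4.3668 /hr
μ = 60/3.12 = 19.2308 /hr
ρ = λ/μ = 4.3668/19.2308 = 0.2271
L = ρ/(1−ρ) = 0.2271/0.7729 = 0.2938

Final: 0.2938


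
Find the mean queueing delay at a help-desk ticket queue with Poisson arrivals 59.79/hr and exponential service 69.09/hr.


ρ = 59.79/69.09 = 0.8654
Wq = ρ/(μ−λ) = 0.8654/(69.09 − 59.79) = 0.8654/9.30 = 0.09305 hr

Final: 0.09305 hr


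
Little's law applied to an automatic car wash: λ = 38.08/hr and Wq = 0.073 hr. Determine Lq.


Lq = λWq = 38.08·0.073 = 2.7798

Final: 2.7798


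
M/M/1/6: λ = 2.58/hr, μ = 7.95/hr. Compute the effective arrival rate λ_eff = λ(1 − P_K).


ρ = 0.3245; P_K = (1−ρ)ρ^6/(1−ρ^7) = 0.0007894
λ_eff = λ(1 − P_K) = 2.58·(1 − 0.0007894) = 2.58·0.999211 = 2.5780 /hr

Final: 2.5780 /hr


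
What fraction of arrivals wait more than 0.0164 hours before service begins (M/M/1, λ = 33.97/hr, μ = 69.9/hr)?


ρ = 33.97/69.9 = 0.4860
P(Wq > t) = ρ·e^{−(μ−λ)t} = 0.4860·e^{−0.5893}
= 0.4860·0.554742 = 0.269594

Final: 0.269594


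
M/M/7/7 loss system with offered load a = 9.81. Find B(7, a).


B(c,a) = (a^c/c!) / Σ_{k=0}^{c} a^k/k!
a^7/7! = 1734.812390
Σ terms (k=0..7): 1.00000 + 9.81000 + 48.11805 + 157.34602 + 385.89112 + 757.11838 + 1237.88856 + 1734.81239 = 4331.984524
B = 1734.812390/4331.984524 = 0.400466

Final: 0.400466


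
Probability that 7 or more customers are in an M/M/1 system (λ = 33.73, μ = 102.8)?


ρ = 33.73/102.8 = 0.3281
P(N ≥ n) = ρ^n = 0.3281^7 = 0.0004094

Final: 0.0004094


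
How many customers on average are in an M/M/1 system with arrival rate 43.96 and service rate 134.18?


ρ = λ/μ = 43.96/134.18 = 0.3276
L = ρ/(1−ρ) = 0.3276/(1 − 0.3276) = 0.3276/0.6724 = 0.4873

Final: 0.4873


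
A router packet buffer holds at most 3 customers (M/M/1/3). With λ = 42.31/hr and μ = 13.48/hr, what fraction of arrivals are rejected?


ρ = λ/μ = 42.31/13.48 = 3.1387
P_K = (1−ρ)ρ^K/(1−ρ^(K+1)) = (-2.1387·30.921418)/(1 − 97.053797)
= -66.132380/-96.053797 = 0.688493

Final: 0.688493


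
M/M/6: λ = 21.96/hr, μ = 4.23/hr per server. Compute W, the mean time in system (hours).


a = 5.1915; ρ = 0.8652; P₀ = 0.003263
Lq = P₀·a^c·ρ/(c!(1−ρ)²) = 4.22781
Wq = Lq/λ = 4.22781/21.96 = 0.19252 hr
W = Wq + 1/μ = 0.19252 + 0.23641 = 0.42893 hr

Final: 0.42893 hr


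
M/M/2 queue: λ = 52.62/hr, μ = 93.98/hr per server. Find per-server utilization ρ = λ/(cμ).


ρ = λ/(cμ) = 52.62/(2·93.98) = 52.62/187.96 = 0.2800

Final: 0.2800


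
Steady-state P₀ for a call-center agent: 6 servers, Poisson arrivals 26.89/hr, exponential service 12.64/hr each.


a = λ/μ = 26.89/12.64 = 2.1274; ρ = a/c = 0.3546
Σ_{k=0}^{5} a^k/k! (terms k=0..5) = 1.00000 + 2.12737 + 2.26286 + 1.60465 + 0.85342 + 0.36311 = 8.21141
Tail: a^6/(6!(1−ρ)) = 92.69629/(720·0.6454) = 0.19947
P₀ = 1/(8.21141 + 0.19947) = 1/8.41088 = 0.118894

Final: 0.118894


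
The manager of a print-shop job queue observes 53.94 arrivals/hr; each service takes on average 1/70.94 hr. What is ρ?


ρ = λ/μ = 53.94/70.94 = 0.7604

Final: 0.7604


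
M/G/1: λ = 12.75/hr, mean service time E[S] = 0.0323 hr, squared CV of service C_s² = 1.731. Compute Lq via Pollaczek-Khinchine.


ρ = λ·E[S] = 12.75·0.0323 = 0.4118
Lq = ρ²(1+C_s²)/(2(1−ρ)) = 0.1696·(1+1.731)/(2·0.5882)
= 0.1696·2.7310/1.1763 = 0.39374

Final: 0.39374


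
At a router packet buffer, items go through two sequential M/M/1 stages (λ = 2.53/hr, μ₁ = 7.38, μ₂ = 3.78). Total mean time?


Each node sees arrival rate λ = 2.53/hr (tandem ⇒ throughput preserved).
W₁ = 1/(μ₁−λ) = 1/(7.38−2.53) = 0.20619 hr
W₂ = 1/(μ₂−λ) = 1/(3.78−2.53) = 0.80000 hr
W_total = W₁ + W₂ = 0.20619 + 0.80000 = 1.00619 hr

Final: 1.00619 hr


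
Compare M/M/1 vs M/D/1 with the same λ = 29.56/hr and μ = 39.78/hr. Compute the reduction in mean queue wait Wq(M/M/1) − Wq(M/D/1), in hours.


ρ = 29.56/39.78 = 0.7431
Wq(M/M/1) = ρ/(μ−λ) = 0.7431/10.22 = 0.07271 hr
Wq(M/D/1) = ρ/(2(μ−λ)) = 0.03635 hr
Savings = 0.07271 − 0.03635 = 0.03635 hr

Final: 0.03635 hr


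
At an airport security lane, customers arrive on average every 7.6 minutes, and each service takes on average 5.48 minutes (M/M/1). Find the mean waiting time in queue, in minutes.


λ = 60/7.6 = 7.8947 /hr
μ = 60/5.48 = 10.9489 /hr
ρ = λ/μ = 7.8947/10.9489 = 0.7211
Wq = ρ/(μ−λ) = 0.7211/(10.9489−7.8947) = 0.23609 hr
In minutes: 0.23609·60 = 14.165 min

Final: 14.165 min


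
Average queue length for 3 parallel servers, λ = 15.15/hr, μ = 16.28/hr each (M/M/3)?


a = λ/μ = 0.9306; ρ = a/3 = 0.3102
P₀ = 0.390884
Lq = P₀·a^c·ρ / (c!·(1−ρ)²) = 0.390884·0.80589·0.3102/(6·0.47583)
= 0.03423

Final: 0.03423


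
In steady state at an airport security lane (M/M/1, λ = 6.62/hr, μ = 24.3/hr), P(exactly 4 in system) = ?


ρ = 6.62/24.3 = 0.2724
P_n = (1−ρ)·ρ^n = (1 − 0.2724)·0.2724^4 = 0.7276·0.005508 = 0.004008

Final: 0.004008


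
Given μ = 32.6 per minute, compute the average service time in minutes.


Mean service time = 1/μ = 1/32.6 minute = 0.03067 minute
In minutes: 0.03067 × 1 = 0.03067 min

Final: 0.03067 min


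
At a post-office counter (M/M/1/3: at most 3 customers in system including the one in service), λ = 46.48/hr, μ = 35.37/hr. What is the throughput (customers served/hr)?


ρ = 1.3141; P_K = (1−ρ)ρ^3/(1−ρ^4) = 0.359620
λ_eff = λ(1 − P_K) = 46.48·(1 − 0.359620) = 46.48·0.640380 = 29.7649 /hr

Final: 29.7649 /hr


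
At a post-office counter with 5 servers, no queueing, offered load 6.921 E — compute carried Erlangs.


B(5,6.921) = 0.420024 (Erlang-B)
Carried load = a(1 − B) = 6.921·(1 − 0.420024) = 6.921·0.579976 = 4.0140 E

Final: 4.0140 Erlangs


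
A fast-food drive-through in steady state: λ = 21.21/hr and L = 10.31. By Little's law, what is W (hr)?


W = L/λ = 10.31/21.21 = 0.4861 hr

Final: 0.4861 hr


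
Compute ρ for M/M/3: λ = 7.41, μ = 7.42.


ρ = λ/(cμ) = 7.41/(3·7.42) = 7.41/22.26 = 0.3329

Final: 0.3329


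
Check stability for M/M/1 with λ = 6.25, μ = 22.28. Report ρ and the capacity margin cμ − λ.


Total capacity cμ = 1·22.28 = 22.28/hr
ρ = λ/(cμ) = 6.25/22.28 = 0.2805
Stable ⇔ ρ < 1: YES
Spare capacity = cμ − λ = 22.28 − 6.25 = 16.03/hr

Final: ρ = 0.2805; stable; margin = 16.03/hr


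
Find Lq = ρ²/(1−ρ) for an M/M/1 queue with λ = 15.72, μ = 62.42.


ρ = 15.72/62.42 = 0.2518
Lq = ρ²/(1−ρ) = 0.06342/0.7482 = 0.08477

Final: 0.08477


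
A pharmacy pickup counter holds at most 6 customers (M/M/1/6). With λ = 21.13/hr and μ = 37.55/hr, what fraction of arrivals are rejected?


ρ = λ/μ = 21.13/37.55 = 0.5627
P_K = (1−ρ)ρ^K/(1−ρ^(K+1)) = (0.4373·0.031750)/(1 − 0.017866)
= 0.013884/0.982134 = 0.014136

Final: 0.014136


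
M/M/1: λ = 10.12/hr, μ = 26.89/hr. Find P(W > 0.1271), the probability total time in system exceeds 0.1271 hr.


W ~ Exponential(μ−λ) for M/M/1.
μ − λ = 26.89 − 10.12 = 16.7700
P(W > t) = e^{−(μ−λ)t} = e^{−2.1315} = 0.118663

Final: 0.118663


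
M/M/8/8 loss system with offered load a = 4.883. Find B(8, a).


B(c,a) = (a^c/c!) / Σ_{k=0}^{c} a^k/k!
a^8/8! = 8.016287
Σ terms (k=0..8): 1.00000 + 4.88300 + 11.92184 + 19.40479 + 23.68840 + 23.13409 + 18.82729 + 13.13338 + 8.01629 = 124.009077
B = 8.016287/124.009077 = 0.064643

Final: 0.064643


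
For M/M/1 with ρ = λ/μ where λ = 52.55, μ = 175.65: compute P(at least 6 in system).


ρ = 52.55/175.65 = 0.2992
P(N ≥ n) = ρ^n = 0.2992^6 = 0.0007170

Final: 0.0007170


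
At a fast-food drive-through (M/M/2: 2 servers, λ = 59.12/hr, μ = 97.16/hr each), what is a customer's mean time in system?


a = 0.6085; ρ = 0.3042; P₀ = 0.533460
Lq = P₀·a^c·ρ/(c!(1−ρ)²) = 0.06207
Wq = Lq/λ = 0.06207/59.12 = 0.001050 hr
W = Wq + 1/μ = 0.001050 + 0.01029 = 0.01134 hr

Final: 0.01134 hr


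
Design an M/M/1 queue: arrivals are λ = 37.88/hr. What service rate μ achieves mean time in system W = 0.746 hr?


W = 1/(μ−λ) ⇒ μ − λ = 1/W = 1/0.746 = 1.3405
μ = λ + 1/W = 37.88 + 1.3405 = 39.2205 per hr

Final: 39.2205 /hr


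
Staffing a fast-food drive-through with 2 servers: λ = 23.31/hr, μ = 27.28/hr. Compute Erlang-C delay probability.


a = λ/μ = 0.8545; ρ = a/2 = 0.4272
P₀ = 0.401310 (from M/M/c formula)
C(c,a) = [a^c/(c!(1−ρ))]·P₀ = [0.73012/(2·0.5728)]·0.401310
= 0.63737·0.401310 = 0.255782

Final: 0.255782


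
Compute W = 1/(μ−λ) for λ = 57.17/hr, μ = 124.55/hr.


W = 1/(μ−λ) = 1/(124.55 − 57.17) = 1/67.38 = 0.01484 hr

Final: 0.01484 hr


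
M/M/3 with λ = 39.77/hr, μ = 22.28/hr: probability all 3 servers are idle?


a = λ/μ = 39.77/22.28 = 1.7850; ρ = a/c = 0.5950
Σ_{k=0}^{2} a^k/k! (terms k=0..2) = 1.00000 + 1.78501 + 1.59313 = 4.37814
Tail: a^3/(3!(1−ρ)) = 5.68750/(6·0.4050) = 2.34055
P₀ = 1/(4.37814 + 2.34055) = 1/6.71869 = 0.148839

Final: 0.148839


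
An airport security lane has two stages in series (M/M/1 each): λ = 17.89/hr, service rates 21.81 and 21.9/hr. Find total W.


Each node sees arrival rate λ = 17.89/hr (tandem ⇒ throughput preserved).
W₁ = 1/(μ₁−λ) = 1/(21.81−17.89) = 0.25510 hr
W₂ = 1/(μ₂−λ) = 1/(21.9−17.89) = 0.24938 hr
W_total = W₁ + W₂ = 0.25510 + 0.24938 = 0.50448 hr

Final: 0.50448 hr


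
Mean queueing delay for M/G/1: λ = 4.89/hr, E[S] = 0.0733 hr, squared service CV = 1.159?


ρ = λ·E[S] = 4.89·0.0733 = 0.3584
E[S²] = E[S]²(1+C_s²) = 0.0733²·(1+1.159) = 0.011600
Wq = λ·E[S²]/(2(1−ρ)) = 4.89·0.011600/(2·0.6416) = 0.04421 hr

Final: 0.04421 hr


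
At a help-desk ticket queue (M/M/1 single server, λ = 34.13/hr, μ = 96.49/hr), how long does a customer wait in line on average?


ρ = 34.13/96.49 = 0.3537
Wq = ρ/(μ−λ) = 0.3537/(96.49 − 34.13) = 0.3537/62.36 = 0.005672 hr

Final: 0.005672 hr


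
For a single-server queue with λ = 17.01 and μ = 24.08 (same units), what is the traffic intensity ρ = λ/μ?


ρ = λ/μ = 17.01/24.08 = 0.7064

Final: 0.7064


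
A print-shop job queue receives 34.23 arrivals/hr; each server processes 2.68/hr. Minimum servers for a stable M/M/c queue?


Stability requires cμ > λ ⇔ c > λ/μ.
λ/μ = 34.23/2.68 = 12.7724
Minimum integer c = ⌊12.7724⌋ + 1 = 13
Check: 13·2.68 = 34.84 > 34.23, while 12·2.68 = 32.16 ≤ 34.23

Final: 13 servers


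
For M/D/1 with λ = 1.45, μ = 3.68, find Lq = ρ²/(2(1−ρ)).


ρ = 1.45/3.68 = 0.3940
M/D/1: Lq = ρ²/(2(1−ρ)) = 0.1553/(2·0.6060) = 0.12810

Final: 0.12810


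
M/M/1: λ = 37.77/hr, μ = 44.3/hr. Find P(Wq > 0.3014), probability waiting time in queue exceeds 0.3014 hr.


ρ = 37.77/44.3 = 0.8526
P(Wq > t) = ρ·e^{−(μ−λ)t} = 0.8526·e^{−1.9681}
= 0.8526·0.139716 = 0.119121

Final: 0.119121


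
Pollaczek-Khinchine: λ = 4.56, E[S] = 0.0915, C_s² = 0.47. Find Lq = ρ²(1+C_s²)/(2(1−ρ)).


ρ = λ·E[S] = 4.56·0.0915 = 0.4172
Lq = ρ²(1+C_s²)/(2(1−ρ)) = 0.1741·(1+0.47)/(2·0.5828)
= 0.1741·1.4700/1.1655 = 0.21957

Final: 0.21957


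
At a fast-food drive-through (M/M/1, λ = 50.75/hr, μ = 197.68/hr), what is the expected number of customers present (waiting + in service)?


ρ = λ/μ = 50.75/197.68 = 0.2567
L = ρ/(1−ρ) = 0.2567/(1 − 0.2567) = 0.2567/0.7433 = 0.3454

Final: 0.3454


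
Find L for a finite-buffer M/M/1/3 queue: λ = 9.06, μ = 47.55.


ρ = 9.06/47.55 = 0.1905
L = ρ[1 − (K+1)ρ^K + Kρ^(K+1)] / [(1−ρ)(1−ρ^(K+1))]
Numerator: 0.1905·(1 − 4·0.006917 + 3·0.001318) = 0.186018
Denominator: (0.8095)·(0.998682) = 0.808397
L = 0.186018/0.808397 = 0.2301

Final: 0.2301


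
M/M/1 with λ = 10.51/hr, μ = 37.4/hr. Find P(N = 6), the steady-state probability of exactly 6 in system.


ρ = 10.51/37.4 = 0.2810
P_n = (1−ρ)·ρ^n = (1 − 0.2810)·0.2810^6 = 0.7190·0.0004925 = 0.0003541

Final: 0.0003541


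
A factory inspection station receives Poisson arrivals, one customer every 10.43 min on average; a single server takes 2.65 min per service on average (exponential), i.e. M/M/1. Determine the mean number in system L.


λ = 60/10.43 = 5.7526 /hr
μ = 60/2.65 = 22.6415 /hr
ρ = λ/μ = 5.7526/22.6415 = 0.2541
L = ρ/(1−ρ) = 0.2541/0.7459 = 0.3406

Final: 0.3406


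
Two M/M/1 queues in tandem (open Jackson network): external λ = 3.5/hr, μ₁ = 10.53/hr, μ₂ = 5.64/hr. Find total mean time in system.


Each node sees arrival rate λ = 3.5/hr (tandem ⇒ throughput preserved).
W₁ = 1/(μ₁−λ) = 1/(10.53−3.5) = 0.14225 hr
W₂ = 1/(μ₂−λ) = 1/(5.64−3.5) = 0.46729 hr
W_total = W₁ + W₂ = 0.14225 + 0.46729 = 0.60954 hr

Final: 0.60954 hr


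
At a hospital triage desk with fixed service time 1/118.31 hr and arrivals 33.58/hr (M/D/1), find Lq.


ρ = 33.58/118.31 = 0.2838
M/D/1: Lq = ρ²/(2(1−ρ)) = 0.08056/(2·0.7162) = 0.05624

Final: 0.05624
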